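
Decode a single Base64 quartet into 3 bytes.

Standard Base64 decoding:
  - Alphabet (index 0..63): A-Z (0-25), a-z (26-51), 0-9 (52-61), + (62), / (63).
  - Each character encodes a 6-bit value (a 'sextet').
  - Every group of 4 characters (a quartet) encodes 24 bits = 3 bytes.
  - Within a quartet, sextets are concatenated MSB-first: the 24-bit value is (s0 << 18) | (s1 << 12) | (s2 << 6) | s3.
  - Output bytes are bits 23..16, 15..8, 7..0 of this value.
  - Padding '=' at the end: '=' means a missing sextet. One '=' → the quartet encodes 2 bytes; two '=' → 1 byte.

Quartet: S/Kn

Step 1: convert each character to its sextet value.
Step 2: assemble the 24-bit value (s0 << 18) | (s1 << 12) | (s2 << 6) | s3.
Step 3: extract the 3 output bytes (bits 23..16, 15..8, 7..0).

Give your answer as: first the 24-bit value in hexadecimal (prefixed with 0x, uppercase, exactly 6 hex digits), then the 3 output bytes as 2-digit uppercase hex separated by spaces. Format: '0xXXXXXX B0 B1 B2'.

Sextets: S=18, /=63, K=10, n=39
24-bit: (18<<18) | (63<<12) | (10<<6) | 39
      = 0x480000 | 0x03F000 | 0x000280 | 0x000027
      = 0x4BF2A7
Bytes: (v>>16)&0xFF=4B, (v>>8)&0xFF=F2, v&0xFF=A7

Answer: 0x4BF2A7 4B F2 A7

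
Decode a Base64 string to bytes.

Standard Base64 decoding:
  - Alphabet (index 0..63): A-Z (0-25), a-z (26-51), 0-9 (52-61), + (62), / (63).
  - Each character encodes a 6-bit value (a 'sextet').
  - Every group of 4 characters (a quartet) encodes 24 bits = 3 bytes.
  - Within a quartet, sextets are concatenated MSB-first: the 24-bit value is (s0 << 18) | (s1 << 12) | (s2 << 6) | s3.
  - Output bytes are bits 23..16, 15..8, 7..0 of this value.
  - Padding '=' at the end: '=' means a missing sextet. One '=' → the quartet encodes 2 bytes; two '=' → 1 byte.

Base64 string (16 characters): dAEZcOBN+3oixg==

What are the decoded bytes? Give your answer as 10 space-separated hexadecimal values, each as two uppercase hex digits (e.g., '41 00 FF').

After char 0 ('d'=29): chars_in_quartet=1 acc=0x1D bytes_emitted=0
After char 1 ('A'=0): chars_in_quartet=2 acc=0x740 bytes_emitted=0
After char 2 ('E'=4): chars_in_quartet=3 acc=0x1D004 bytes_emitted=0
After char 3 ('Z'=25): chars_in_quartet=4 acc=0x740119 -> emit 74 01 19, reset; bytes_emitted=3
After char 4 ('c'=28): chars_in_quartet=1 acc=0x1C bytes_emitted=3
After char 5 ('O'=14): chars_in_quartet=2 acc=0x70E bytes_emitted=3
After char 6 ('B'=1): chars_in_quartet=3 acc=0x1C381 bytes_emitted=3
After char 7 ('N'=13): chars_in_quartet=4 acc=0x70E04D -> emit 70 E0 4D, reset; bytes_emitted=6
After char 8 ('+'=62): chars_in_quartet=1 acc=0x3E bytes_emitted=6
After char 9 ('3'=55): chars_in_quartet=2 acc=0xFB7 bytes_emitted=6
After char 10 ('o'=40): chars_in_quartet=3 acc=0x3EDE8 bytes_emitted=6
After char 11 ('i'=34): chars_in_quartet=4 acc=0xFB7A22 -> emit FB 7A 22, reset; bytes_emitted=9
After char 12 ('x'=49): chars_in_quartet=1 acc=0x31 bytes_emitted=9
After char 13 ('g'=32): chars_in_quartet=2 acc=0xC60 bytes_emitted=9
Padding '==': partial quartet acc=0xC60 -> emit C6; bytes_emitted=10

Answer: 74 01 19 70 E0 4D FB 7A 22 C6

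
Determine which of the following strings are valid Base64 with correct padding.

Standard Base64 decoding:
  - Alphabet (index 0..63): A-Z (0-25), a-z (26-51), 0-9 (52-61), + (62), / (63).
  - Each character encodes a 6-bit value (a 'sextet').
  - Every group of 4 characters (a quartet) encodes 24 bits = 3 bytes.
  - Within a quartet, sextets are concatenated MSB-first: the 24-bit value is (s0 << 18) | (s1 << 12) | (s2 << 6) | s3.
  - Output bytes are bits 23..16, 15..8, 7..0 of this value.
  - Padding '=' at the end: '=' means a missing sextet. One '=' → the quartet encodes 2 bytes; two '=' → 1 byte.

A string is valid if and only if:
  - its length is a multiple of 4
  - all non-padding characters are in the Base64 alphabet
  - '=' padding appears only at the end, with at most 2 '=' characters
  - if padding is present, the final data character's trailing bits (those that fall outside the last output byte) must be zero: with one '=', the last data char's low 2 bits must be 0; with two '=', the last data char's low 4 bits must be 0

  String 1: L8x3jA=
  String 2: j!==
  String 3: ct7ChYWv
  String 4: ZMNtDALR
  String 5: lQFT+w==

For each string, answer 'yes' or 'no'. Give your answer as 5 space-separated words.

String 1: 'L8x3jA=' → invalid (len=7 not mult of 4)
String 2: 'j!==' → invalid (bad char(s): ['!'])
String 3: 'ct7ChYWv' → valid
String 4: 'ZMNtDALR' → valid
String 5: 'lQFT+w==' → valid

Answer: no no yes yes yes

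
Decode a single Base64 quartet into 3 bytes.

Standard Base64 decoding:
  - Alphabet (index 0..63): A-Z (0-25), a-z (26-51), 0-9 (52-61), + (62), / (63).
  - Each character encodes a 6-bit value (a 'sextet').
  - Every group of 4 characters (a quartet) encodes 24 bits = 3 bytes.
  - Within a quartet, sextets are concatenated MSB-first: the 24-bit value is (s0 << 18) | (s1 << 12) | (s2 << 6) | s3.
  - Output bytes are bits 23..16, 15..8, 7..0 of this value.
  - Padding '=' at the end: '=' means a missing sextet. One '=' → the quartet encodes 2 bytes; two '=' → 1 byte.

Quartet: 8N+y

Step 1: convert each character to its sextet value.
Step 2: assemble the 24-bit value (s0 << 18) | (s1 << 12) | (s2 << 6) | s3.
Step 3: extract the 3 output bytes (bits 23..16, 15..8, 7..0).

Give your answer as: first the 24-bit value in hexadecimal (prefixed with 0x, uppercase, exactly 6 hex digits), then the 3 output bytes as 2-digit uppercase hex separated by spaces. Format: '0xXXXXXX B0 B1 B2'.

Answer: 0xF0DFB2 F0 DF B2

Derivation:
Sextets: 8=60, N=13, +=62, y=50
24-bit: (60<<18) | (13<<12) | (62<<6) | 50
      = 0xF00000 | 0x00D000 | 0x000F80 | 0x000032
      = 0xF0DFB2
Bytes: (v>>16)&0xFF=F0, (v>>8)&0xFF=DF, v&0xFF=B2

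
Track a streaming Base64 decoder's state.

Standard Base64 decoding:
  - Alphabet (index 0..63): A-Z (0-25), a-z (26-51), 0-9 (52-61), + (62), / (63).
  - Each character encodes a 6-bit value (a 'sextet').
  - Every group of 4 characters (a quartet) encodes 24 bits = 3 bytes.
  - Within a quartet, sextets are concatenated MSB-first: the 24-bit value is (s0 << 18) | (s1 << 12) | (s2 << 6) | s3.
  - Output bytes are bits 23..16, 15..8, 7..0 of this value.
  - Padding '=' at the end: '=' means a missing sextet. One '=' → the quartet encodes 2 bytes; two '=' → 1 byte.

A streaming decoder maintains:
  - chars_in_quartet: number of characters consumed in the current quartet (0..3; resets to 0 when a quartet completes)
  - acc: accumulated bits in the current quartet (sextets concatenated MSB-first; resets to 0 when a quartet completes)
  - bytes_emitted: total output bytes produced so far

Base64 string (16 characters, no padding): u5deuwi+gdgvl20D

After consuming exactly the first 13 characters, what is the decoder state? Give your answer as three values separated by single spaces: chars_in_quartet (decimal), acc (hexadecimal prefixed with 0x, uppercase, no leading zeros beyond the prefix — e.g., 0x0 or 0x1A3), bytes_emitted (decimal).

Answer: 1 0x25 9

Derivation:
After char 0 ('u'=46): chars_in_quartet=1 acc=0x2E bytes_emitted=0
After char 1 ('5'=57): chars_in_quartet=2 acc=0xBB9 bytes_emitted=0
After char 2 ('d'=29): chars_in_quartet=3 acc=0x2EE5D bytes_emitted=0
After char 3 ('e'=30): chars_in_quartet=4 acc=0xBB975E -> emit BB 97 5E, reset; bytes_emitted=3
After char 4 ('u'=46): chars_in_quartet=1 acc=0x2E bytes_emitted=3
After char 5 ('w'=48): chars_in_quartet=2 acc=0xBB0 bytes_emitted=3
After char 6 ('i'=34): chars_in_quartet=3 acc=0x2EC22 bytes_emitted=3
After char 7 ('+'=62): chars_in_quartet=4 acc=0xBB08BE -> emit BB 08 BE, reset; bytes_emitted=6
After char 8 ('g'=32): chars_in_quartet=1 acc=0x20 bytes_emitted=6
After char 9 ('d'=29): chars_in_quartet=2 acc=0x81D bytes_emitted=6
After char 10 ('g'=32): chars_in_quartet=3 acc=0x20760 bytes_emitted=6
After char 11 ('v'=47): chars_in_quartet=4 acc=0x81D82F -> emit 81 D8 2F, reset; bytes_emitted=9
After char 12 ('l'=37): chars_in_quartet=1 acc=0x25 bytes_emitted=9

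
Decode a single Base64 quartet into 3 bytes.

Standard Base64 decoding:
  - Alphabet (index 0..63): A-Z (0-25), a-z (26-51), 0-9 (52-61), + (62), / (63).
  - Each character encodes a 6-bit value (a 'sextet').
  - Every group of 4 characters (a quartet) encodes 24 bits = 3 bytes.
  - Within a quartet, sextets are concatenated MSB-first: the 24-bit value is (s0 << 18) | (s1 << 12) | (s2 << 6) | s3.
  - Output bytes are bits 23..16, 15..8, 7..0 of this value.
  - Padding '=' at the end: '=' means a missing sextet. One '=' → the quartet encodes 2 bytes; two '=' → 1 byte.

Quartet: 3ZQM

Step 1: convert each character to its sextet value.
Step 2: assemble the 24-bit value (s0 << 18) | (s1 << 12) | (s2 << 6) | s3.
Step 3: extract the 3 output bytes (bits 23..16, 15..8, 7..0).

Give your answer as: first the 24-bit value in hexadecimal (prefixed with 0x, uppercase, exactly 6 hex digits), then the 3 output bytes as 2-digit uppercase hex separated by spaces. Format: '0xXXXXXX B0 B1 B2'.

Sextets: 3=55, Z=25, Q=16, M=12
24-bit: (55<<18) | (25<<12) | (16<<6) | 12
      = 0xDC0000 | 0x019000 | 0x000400 | 0x00000C
      = 0xDD940C
Bytes: (v>>16)&0xFF=DD, (v>>8)&0xFF=94, v&0xFF=0C

Answer: 0xDD940C DD 94 0C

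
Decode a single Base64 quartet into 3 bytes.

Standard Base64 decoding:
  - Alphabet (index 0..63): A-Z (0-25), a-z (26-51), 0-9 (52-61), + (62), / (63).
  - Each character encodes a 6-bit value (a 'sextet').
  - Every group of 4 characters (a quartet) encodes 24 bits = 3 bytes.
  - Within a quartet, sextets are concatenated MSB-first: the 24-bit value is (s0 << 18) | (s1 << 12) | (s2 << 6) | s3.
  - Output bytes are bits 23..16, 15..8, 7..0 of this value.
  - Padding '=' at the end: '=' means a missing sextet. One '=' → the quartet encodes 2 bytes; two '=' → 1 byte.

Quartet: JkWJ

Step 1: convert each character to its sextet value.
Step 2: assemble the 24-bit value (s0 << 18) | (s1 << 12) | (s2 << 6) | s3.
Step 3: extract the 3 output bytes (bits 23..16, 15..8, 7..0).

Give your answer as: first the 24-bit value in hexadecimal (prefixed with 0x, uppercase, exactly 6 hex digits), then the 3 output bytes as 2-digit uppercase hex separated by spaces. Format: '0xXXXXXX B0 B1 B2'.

Answer: 0x264589 26 45 89

Derivation:
Sextets: J=9, k=36, W=22, J=9
24-bit: (9<<18) | (36<<12) | (22<<6) | 9
      = 0x240000 | 0x024000 | 0x000580 | 0x000009
      = 0x264589
Bytes: (v>>16)&0xFF=26, (v>>8)&0xFF=45, v&0xFF=89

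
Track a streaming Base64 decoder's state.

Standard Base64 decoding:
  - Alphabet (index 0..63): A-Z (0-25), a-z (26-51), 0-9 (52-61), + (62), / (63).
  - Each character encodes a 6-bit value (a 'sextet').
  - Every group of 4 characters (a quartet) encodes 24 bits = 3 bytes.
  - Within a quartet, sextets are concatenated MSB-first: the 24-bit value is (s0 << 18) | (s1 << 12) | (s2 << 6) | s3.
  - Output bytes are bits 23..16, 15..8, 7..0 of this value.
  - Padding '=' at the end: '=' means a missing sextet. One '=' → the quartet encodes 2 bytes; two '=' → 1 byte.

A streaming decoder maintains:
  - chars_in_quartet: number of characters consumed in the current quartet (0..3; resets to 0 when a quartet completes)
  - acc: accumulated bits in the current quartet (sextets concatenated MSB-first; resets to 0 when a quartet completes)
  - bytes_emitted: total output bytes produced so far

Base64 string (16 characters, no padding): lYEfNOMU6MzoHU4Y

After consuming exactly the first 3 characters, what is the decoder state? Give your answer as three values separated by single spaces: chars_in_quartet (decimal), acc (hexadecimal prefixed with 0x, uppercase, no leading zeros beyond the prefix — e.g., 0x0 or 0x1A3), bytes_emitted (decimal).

Answer: 3 0x25604 0

Derivation:
After char 0 ('l'=37): chars_in_quartet=1 acc=0x25 bytes_emitted=0
After char 1 ('Y'=24): chars_in_quartet=2 acc=0x958 bytes_emitted=0
After char 2 ('E'=4): chars_in_quartet=3 acc=0x25604 bytes_emitted=0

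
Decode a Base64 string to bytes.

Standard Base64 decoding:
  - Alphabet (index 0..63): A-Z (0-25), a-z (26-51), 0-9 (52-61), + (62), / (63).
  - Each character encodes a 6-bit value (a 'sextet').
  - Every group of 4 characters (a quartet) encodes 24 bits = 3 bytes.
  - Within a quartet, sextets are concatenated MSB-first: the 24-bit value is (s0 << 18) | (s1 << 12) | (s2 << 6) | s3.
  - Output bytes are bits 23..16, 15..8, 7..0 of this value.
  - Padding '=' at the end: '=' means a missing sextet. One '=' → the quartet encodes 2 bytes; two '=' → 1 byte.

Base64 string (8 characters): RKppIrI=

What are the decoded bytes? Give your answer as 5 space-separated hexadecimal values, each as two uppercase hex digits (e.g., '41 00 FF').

After char 0 ('R'=17): chars_in_quartet=1 acc=0x11 bytes_emitted=0
After char 1 ('K'=10): chars_in_quartet=2 acc=0x44A bytes_emitted=0
After char 2 ('p'=41): chars_in_quartet=3 acc=0x112A9 bytes_emitted=0
After char 3 ('p'=41): chars_in_quartet=4 acc=0x44AA69 -> emit 44 AA 69, reset; bytes_emitted=3
After char 4 ('I'=8): chars_in_quartet=1 acc=0x8 bytes_emitted=3
After char 5 ('r'=43): chars_in_quartet=2 acc=0x22B bytes_emitted=3
After char 6 ('I'=8): chars_in_quartet=3 acc=0x8AC8 bytes_emitted=3
Padding '=': partial quartet acc=0x8AC8 -> emit 22 B2; bytes_emitted=5

Answer: 44 AA 69 22 B2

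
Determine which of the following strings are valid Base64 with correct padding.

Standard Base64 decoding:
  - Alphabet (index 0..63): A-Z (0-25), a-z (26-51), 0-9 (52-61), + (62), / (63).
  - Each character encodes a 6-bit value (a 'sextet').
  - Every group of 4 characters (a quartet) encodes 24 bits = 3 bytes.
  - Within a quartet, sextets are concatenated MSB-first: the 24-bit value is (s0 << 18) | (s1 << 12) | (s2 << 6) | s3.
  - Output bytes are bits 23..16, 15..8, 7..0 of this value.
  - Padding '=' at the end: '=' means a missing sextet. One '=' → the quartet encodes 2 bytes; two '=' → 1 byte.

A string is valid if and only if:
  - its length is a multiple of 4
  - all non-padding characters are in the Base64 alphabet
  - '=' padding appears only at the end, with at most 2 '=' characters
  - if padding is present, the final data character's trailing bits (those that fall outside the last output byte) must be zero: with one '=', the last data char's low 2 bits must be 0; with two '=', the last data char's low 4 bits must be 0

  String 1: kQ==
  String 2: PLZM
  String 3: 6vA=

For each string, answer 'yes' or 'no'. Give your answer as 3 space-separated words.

Answer: yes yes yes

Derivation:
String 1: 'kQ==' → valid
String 2: 'PLZM' → valid
String 3: '6vA=' → valid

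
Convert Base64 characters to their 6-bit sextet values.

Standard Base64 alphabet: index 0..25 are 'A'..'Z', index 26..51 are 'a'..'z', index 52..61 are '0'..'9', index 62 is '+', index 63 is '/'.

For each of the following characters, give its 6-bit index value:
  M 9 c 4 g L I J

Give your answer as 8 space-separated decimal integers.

'M': A..Z range, ord('M') − ord('A') = 12
'9': 0..9 range, 52 + ord('9') − ord('0') = 61
'c': a..z range, 26 + ord('c') − ord('a') = 28
'4': 0..9 range, 52 + ord('4') − ord('0') = 56
'g': a..z range, 26 + ord('g') − ord('a') = 32
'L': A..Z range, ord('L') − ord('A') = 11
'I': A..Z range, ord('I') − ord('A') = 8
'J': A..Z range, ord('J') − ord('A') = 9

Answer: 12 61 28 56 32 11 8 9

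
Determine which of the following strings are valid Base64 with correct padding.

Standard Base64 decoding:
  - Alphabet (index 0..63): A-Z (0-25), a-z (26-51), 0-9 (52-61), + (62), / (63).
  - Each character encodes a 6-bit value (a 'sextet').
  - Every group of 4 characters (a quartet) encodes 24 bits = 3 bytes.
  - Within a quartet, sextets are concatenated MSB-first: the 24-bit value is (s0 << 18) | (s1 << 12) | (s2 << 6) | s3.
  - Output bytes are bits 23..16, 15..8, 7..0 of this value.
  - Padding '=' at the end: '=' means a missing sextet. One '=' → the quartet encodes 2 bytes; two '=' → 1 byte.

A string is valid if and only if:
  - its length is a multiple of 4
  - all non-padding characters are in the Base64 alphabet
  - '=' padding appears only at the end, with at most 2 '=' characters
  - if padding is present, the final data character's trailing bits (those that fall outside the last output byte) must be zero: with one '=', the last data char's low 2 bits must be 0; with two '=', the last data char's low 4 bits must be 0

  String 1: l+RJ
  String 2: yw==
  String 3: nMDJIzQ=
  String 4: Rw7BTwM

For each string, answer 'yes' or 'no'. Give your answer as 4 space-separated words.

Answer: yes yes yes no

Derivation:
String 1: 'l+RJ' → valid
String 2: 'yw==' → valid
String 3: 'nMDJIzQ=' → valid
String 4: 'Rw7BTwM' → invalid (len=7 not mult of 4)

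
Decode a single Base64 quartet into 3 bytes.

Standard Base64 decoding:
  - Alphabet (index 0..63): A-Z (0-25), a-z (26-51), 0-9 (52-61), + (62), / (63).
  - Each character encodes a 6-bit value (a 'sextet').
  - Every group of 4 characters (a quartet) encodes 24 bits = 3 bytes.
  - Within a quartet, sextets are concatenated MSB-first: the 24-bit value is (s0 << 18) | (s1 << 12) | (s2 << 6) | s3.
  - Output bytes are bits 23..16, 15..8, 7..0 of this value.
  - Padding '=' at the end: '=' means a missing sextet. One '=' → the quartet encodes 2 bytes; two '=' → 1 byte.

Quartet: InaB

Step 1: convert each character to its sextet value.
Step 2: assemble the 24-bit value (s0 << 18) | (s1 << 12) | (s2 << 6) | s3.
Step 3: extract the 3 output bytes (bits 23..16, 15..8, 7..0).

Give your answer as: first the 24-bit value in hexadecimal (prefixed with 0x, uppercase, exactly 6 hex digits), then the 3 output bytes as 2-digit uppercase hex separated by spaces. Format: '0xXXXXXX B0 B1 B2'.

Answer: 0x227681 22 76 81

Derivation:
Sextets: I=8, n=39, a=26, B=1
24-bit: (8<<18) | (39<<12) | (26<<6) | 1
      = 0x200000 | 0x027000 | 0x000680 | 0x000001
      = 0x227681
Bytes: (v>>16)&0xFF=22, (v>>8)&0xFF=76, v&0xFF=81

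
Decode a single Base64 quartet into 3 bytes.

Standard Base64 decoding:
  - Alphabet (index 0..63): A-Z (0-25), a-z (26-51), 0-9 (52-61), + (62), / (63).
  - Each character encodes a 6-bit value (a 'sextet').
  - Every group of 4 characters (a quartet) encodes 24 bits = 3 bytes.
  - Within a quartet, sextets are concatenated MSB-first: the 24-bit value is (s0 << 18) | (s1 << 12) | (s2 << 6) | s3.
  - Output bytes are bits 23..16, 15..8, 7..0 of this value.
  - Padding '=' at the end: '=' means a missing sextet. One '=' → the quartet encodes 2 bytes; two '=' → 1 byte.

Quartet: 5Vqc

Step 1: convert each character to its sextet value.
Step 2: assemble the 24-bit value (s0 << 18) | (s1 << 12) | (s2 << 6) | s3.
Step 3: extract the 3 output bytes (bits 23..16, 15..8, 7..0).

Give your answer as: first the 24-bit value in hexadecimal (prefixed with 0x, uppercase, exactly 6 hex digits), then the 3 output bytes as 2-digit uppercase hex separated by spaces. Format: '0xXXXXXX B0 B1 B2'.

Answer: 0xE55A9C E5 5A 9C

Derivation:
Sextets: 5=57, V=21, q=42, c=28
24-bit: (57<<18) | (21<<12) | (42<<6) | 28
      = 0xE40000 | 0x015000 | 0x000A80 | 0x00001C
      = 0xE55A9C
Bytes: (v>>16)&0xFF=E5, (v>>8)&0xFF=5A, v&0xFF=9C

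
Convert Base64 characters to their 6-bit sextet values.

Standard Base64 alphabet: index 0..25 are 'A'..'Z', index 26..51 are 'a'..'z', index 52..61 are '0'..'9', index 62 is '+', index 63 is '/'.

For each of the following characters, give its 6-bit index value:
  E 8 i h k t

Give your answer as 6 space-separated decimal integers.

Answer: 4 60 34 33 36 45

Derivation:
'E': A..Z range, ord('E') − ord('A') = 4
'8': 0..9 range, 52 + ord('8') − ord('0') = 60
'i': a..z range, 26 + ord('i') − ord('a') = 34
'h': a..z range, 26 + ord('h') − ord('a') = 33
'k': a..z range, 26 + ord('k') − ord('a') = 36
't': a..z range, 26 + ord('t') − ord('a') = 45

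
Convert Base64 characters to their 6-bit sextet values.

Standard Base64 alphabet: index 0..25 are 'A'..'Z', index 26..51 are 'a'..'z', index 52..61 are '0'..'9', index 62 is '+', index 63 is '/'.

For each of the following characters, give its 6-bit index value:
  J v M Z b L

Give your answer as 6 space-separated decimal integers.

'J': A..Z range, ord('J') − ord('A') = 9
'v': a..z range, 26 + ord('v') − ord('a') = 47
'M': A..Z range, ord('M') − ord('A') = 12
'Z': A..Z range, ord('Z') − ord('A') = 25
'b': a..z range, 26 + ord('b') − ord('a') = 27
'L': A..Z range, ord('L') − ord('A') = 11

Answer: 9 47 12 25 27 11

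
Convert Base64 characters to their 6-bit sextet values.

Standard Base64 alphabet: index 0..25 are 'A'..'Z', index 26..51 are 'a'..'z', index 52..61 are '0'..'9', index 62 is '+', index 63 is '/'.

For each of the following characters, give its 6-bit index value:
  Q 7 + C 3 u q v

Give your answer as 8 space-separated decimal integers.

Answer: 16 59 62 2 55 46 42 47

Derivation:
'Q': A..Z range, ord('Q') − ord('A') = 16
'7': 0..9 range, 52 + ord('7') − ord('0') = 59
'+': index 62
'C': A..Z range, ord('C') − ord('A') = 2
'3': 0..9 range, 52 + ord('3') − ord('0') = 55
'u': a..z range, 26 + ord('u') − ord('a') = 46
'q': a..z range, 26 + ord('q') − ord('a') = 42
'v': a..z range, 26 + ord('v') − ord('a') = 47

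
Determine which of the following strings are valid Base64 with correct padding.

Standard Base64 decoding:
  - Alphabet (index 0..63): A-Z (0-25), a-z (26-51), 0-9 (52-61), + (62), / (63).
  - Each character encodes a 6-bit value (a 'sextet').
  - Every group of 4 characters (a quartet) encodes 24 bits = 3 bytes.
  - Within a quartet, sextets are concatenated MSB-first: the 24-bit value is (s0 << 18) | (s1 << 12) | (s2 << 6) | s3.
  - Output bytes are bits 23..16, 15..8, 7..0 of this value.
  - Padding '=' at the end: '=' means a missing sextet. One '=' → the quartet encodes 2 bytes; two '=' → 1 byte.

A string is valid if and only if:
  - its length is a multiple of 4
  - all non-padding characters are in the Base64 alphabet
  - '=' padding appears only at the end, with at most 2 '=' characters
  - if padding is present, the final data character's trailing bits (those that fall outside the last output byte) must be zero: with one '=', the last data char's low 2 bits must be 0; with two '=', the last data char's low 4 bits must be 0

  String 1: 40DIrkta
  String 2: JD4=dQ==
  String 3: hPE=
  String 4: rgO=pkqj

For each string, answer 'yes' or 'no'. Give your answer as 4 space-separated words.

Answer: yes no yes no

Derivation:
String 1: '40DIrkta' → valid
String 2: 'JD4=dQ==' → invalid (bad char(s): ['=']; '=' in middle)
String 3: 'hPE=' → valid
String 4: 'rgO=pkqj' → invalid (bad char(s): ['=']; '=' in middle)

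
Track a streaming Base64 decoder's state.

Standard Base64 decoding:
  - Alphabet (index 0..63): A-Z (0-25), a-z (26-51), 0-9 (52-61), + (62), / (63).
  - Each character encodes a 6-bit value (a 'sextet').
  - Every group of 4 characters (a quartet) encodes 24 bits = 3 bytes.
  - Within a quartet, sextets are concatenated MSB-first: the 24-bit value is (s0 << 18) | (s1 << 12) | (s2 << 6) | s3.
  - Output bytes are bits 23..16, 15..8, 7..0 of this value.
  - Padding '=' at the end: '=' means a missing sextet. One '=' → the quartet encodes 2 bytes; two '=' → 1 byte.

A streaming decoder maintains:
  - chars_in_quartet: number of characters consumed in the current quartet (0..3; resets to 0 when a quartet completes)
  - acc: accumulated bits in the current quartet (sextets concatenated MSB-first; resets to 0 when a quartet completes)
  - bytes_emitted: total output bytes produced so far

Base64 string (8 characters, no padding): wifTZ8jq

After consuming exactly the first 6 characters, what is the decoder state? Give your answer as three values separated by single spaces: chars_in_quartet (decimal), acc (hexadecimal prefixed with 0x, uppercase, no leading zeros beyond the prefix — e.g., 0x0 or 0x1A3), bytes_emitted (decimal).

Answer: 2 0x67C 3

Derivation:
After char 0 ('w'=48): chars_in_quartet=1 acc=0x30 bytes_emitted=0
After char 1 ('i'=34): chars_in_quartet=2 acc=0xC22 bytes_emitted=0
After char 2 ('f'=31): chars_in_quartet=3 acc=0x3089F bytes_emitted=0
After char 3 ('T'=19): chars_in_quartet=4 acc=0xC227D3 -> emit C2 27 D3, reset; bytes_emitted=3
After char 4 ('Z'=25): chars_in_quartet=1 acc=0x19 bytes_emitted=3
After char 5 ('8'=60): chars_in_quartet=2 acc=0x67C bytes_emitted=3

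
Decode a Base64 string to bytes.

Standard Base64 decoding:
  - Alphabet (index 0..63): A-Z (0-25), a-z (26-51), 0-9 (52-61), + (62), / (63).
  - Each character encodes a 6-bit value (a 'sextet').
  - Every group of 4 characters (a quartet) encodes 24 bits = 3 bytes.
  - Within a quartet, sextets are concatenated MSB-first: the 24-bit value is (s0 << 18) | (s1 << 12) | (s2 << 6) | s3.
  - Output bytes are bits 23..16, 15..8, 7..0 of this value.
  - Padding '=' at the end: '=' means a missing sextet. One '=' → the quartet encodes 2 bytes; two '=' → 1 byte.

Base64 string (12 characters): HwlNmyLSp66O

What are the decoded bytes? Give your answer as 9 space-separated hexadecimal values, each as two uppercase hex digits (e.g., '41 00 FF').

After char 0 ('H'=7): chars_in_quartet=1 acc=0x7 bytes_emitted=0
After char 1 ('w'=48): chars_in_quartet=2 acc=0x1F0 bytes_emitted=0
After char 2 ('l'=37): chars_in_quartet=3 acc=0x7C25 bytes_emitted=0
After char 3 ('N'=13): chars_in_quartet=4 acc=0x1F094D -> emit 1F 09 4D, reset; bytes_emitted=3
After char 4 ('m'=38): chars_in_quartet=1 acc=0x26 bytes_emitted=3
After char 5 ('y'=50): chars_in_quartet=2 acc=0x9B2 bytes_emitted=3
After char 6 ('L'=11): chars_in_quartet=3 acc=0x26C8B bytes_emitted=3
After char 7 ('S'=18): chars_in_quartet=4 acc=0x9B22D2 -> emit 9B 22 D2, reset; bytes_emitted=6
After char 8 ('p'=41): chars_in_quartet=1 acc=0x29 bytes_emitted=6
After char 9 ('6'=58): chars_in_quartet=2 acc=0xA7A bytes_emitted=6
After char 10 ('6'=58): chars_in_quartet=3 acc=0x29EBA bytes_emitted=6
After char 11 ('O'=14): chars_in_quartet=4 acc=0xA7AE8E -> emit A7 AE 8E, reset; bytes_emitted=9

Answer: 1F 09 4D 9B 22 D2 A7 AE 8E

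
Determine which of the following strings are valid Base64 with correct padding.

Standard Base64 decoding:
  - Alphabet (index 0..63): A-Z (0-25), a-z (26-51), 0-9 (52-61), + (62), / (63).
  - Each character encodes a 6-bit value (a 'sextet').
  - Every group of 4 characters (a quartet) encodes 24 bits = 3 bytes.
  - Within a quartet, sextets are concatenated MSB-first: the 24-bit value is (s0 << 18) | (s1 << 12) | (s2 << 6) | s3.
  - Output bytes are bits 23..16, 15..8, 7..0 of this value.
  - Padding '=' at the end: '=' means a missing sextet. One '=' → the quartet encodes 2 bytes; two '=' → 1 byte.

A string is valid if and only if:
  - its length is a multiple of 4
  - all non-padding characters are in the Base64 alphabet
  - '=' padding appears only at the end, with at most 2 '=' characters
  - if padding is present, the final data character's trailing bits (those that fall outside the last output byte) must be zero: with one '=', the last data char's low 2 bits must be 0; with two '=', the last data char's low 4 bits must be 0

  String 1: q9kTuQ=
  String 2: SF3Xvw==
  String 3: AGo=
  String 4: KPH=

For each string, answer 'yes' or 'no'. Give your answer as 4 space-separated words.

String 1: 'q9kTuQ=' → invalid (len=7 not mult of 4)
String 2: 'SF3Xvw==' → valid
String 3: 'AGo=' → valid
String 4: 'KPH=' → invalid (bad trailing bits)

Answer: no yes yes no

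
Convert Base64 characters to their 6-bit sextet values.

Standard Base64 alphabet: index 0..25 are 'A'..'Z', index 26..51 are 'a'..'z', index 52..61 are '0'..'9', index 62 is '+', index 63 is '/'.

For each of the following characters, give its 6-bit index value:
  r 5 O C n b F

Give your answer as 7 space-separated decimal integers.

'r': a..z range, 26 + ord('r') − ord('a') = 43
'5': 0..9 range, 52 + ord('5') − ord('0') = 57
'O': A..Z range, ord('O') − ord('A') = 14
'C': A..Z range, ord('C') − ord('A') = 2
'n': a..z range, 26 + ord('n') − ord('a') = 39
'b': a..z range, 26 + ord('b') − ord('a') = 27
'F': A..Z range, ord('F') − ord('A') = 5

Answer: 43 57 14 2 39 27 5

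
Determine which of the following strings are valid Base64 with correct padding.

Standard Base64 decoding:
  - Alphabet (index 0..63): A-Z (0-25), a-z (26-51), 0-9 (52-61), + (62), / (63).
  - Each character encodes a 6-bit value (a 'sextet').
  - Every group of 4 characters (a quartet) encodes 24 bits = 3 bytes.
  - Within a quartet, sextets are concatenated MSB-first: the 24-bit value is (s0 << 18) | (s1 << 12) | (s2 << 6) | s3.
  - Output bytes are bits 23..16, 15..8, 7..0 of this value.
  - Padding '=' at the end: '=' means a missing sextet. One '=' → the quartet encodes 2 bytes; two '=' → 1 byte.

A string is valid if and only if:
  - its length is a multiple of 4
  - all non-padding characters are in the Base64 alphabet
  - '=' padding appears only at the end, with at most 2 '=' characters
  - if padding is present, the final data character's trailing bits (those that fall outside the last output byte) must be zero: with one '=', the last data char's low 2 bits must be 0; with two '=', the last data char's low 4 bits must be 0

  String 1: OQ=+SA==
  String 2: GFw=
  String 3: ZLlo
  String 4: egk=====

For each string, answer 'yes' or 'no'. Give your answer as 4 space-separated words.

Answer: no yes yes no

Derivation:
String 1: 'OQ=+SA==' → invalid (bad char(s): ['=']; '=' in middle)
String 2: 'GFw=' → valid
String 3: 'ZLlo' → valid
String 4: 'egk=====' → invalid (5 pad chars (max 2))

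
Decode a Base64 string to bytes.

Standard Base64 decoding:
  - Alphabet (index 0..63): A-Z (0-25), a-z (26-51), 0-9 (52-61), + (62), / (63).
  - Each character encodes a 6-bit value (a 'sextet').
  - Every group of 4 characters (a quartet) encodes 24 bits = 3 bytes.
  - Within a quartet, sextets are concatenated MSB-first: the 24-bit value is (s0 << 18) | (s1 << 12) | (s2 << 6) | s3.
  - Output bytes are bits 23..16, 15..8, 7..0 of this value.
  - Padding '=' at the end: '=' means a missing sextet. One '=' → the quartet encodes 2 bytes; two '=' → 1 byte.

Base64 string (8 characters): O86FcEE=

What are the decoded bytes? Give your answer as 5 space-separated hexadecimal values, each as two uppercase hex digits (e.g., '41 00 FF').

After char 0 ('O'=14): chars_in_quartet=1 acc=0xE bytes_emitted=0
After char 1 ('8'=60): chars_in_quartet=2 acc=0x3BC bytes_emitted=0
After char 2 ('6'=58): chars_in_quartet=3 acc=0xEF3A bytes_emitted=0
After char 3 ('F'=5): chars_in_quartet=4 acc=0x3BCE85 -> emit 3B CE 85, reset; bytes_emitted=3
After char 4 ('c'=28): chars_in_quartet=1 acc=0x1C bytes_emitted=3
After char 5 ('E'=4): chars_in_quartet=2 acc=0x704 bytes_emitted=3
After char 6 ('E'=4): chars_in_quartet=3 acc=0x1C104 bytes_emitted=3
Padding '=': partial quartet acc=0x1C104 -> emit 70 41; bytes_emitted=5

Answer: 3B CE 85 70 41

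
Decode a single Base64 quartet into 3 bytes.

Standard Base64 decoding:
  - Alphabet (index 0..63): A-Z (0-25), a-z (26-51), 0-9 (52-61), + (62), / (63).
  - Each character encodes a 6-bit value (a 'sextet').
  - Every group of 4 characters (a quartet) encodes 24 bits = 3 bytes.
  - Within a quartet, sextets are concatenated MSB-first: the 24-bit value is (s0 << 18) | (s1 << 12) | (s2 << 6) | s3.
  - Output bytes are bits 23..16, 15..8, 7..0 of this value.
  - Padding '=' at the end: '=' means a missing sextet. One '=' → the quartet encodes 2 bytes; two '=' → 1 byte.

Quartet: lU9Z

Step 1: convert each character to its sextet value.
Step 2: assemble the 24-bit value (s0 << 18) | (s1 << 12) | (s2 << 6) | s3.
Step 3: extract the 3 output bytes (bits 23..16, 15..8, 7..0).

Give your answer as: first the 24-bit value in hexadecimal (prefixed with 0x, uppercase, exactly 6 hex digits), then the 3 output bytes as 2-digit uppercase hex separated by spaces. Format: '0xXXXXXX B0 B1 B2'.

Answer: 0x954F59 95 4F 59

Derivation:
Sextets: l=37, U=20, 9=61, Z=25
24-bit: (37<<18) | (20<<12) | (61<<6) | 25
      = 0x940000 | 0x014000 | 0x000F40 | 0x000019
      = 0x954F59
Bytes: (v>>16)&0xFF=95, (v>>8)&0xFF=4F, v&0xFF=59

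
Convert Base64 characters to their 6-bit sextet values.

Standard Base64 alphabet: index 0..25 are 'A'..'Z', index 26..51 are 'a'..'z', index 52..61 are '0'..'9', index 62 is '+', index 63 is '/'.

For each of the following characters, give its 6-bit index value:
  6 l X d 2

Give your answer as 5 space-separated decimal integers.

'6': 0..9 range, 52 + ord('6') − ord('0') = 58
'l': a..z range, 26 + ord('l') − ord('a') = 37
'X': A..Z range, ord('X') − ord('A') = 23
'd': a..z range, 26 + ord('d') − ord('a') = 29
'2': 0..9 range, 52 + ord('2') − ord('0') = 54

Answer: 58 37 23 29 54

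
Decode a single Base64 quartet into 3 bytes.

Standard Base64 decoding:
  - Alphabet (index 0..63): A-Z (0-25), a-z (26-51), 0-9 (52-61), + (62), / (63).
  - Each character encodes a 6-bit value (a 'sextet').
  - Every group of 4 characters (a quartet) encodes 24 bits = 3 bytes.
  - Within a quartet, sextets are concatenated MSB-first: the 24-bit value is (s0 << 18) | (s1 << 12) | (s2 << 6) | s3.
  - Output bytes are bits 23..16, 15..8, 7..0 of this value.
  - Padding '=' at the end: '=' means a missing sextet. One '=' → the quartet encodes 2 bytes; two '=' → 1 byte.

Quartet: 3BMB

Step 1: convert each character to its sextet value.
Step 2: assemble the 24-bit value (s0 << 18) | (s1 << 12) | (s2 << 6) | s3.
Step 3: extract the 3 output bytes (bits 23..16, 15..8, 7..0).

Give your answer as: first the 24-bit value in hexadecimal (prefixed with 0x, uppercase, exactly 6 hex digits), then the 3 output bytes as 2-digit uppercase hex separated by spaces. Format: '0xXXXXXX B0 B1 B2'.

Sextets: 3=55, B=1, M=12, B=1
24-bit: (55<<18) | (1<<12) | (12<<6) | 1
      = 0xDC0000 | 0x001000 | 0x000300 | 0x000001
      = 0xDC1301
Bytes: (v>>16)&0xFF=DC, (v>>8)&0xFF=13, v&0xFF=01

Answer: 0xDC1301 DC 13 01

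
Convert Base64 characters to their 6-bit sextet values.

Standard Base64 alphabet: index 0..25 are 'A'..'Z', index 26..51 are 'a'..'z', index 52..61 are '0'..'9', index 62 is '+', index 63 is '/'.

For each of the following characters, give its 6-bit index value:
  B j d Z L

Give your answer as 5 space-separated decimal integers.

'B': A..Z range, ord('B') − ord('A') = 1
'j': a..z range, 26 + ord('j') − ord('a') = 35
'd': a..z range, 26 + ord('d') − ord('a') = 29
'Z': A..Z range, ord('Z') − ord('A') = 25
'L': A..Z range, ord('L') − ord('A') = 11

Answer: 1 35 29 25 11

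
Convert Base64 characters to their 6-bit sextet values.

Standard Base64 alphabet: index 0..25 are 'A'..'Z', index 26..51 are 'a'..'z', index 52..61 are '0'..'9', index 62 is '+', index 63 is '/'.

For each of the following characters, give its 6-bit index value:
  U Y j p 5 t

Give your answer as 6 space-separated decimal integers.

Answer: 20 24 35 41 57 45

Derivation:
'U': A..Z range, ord('U') − ord('A') = 20
'Y': A..Z range, ord('Y') − ord('A') = 24
'j': a..z range, 26 + ord('j') − ord('a') = 35
'p': a..z range, 26 + ord('p') − ord('a') = 41
'5': 0..9 range, 52 + ord('5') − ord('0') = 57
't': a..z range, 26 + ord('t') − ord('a') = 45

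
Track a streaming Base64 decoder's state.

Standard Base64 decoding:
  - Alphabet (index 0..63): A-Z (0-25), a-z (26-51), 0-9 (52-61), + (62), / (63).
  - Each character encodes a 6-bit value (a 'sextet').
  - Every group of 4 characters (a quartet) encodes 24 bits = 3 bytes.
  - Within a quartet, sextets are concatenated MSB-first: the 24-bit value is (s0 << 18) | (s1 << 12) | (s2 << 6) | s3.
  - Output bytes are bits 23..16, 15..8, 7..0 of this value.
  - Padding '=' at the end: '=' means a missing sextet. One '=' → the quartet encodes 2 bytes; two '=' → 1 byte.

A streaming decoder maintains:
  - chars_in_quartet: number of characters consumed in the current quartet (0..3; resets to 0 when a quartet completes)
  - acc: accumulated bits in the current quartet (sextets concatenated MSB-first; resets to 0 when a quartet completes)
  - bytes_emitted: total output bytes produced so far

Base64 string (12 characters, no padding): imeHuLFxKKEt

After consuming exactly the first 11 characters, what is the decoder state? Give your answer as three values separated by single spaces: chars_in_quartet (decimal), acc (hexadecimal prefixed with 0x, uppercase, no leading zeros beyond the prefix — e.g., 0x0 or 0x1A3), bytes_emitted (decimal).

After char 0 ('i'=34): chars_in_quartet=1 acc=0x22 bytes_emitted=0
After char 1 ('m'=38): chars_in_quartet=2 acc=0x8A6 bytes_emitted=0
After char 2 ('e'=30): chars_in_quartet=3 acc=0x2299E bytes_emitted=0
After char 3 ('H'=7): chars_in_quartet=4 acc=0x8A6787 -> emit 8A 67 87, reset; bytes_emitted=3
After char 4 ('u'=46): chars_in_quartet=1 acc=0x2E bytes_emitted=3
After char 5 ('L'=11): chars_in_quartet=2 acc=0xB8B bytes_emitted=3
After char 6 ('F'=5): chars_in_quartet=3 acc=0x2E2C5 bytes_emitted=3
After char 7 ('x'=49): chars_in_quartet=4 acc=0xB8B171 -> emit B8 B1 71, reset; bytes_emitted=6
After char 8 ('K'=10): chars_in_quartet=1 acc=0xA bytes_emitted=6
After char 9 ('K'=10): chars_in_quartet=2 acc=0x28A bytes_emitted=6
After char 10 ('E'=4): chars_in_quartet=3 acc=0xA284 bytes_emitted=6

Answer: 3 0xA284 6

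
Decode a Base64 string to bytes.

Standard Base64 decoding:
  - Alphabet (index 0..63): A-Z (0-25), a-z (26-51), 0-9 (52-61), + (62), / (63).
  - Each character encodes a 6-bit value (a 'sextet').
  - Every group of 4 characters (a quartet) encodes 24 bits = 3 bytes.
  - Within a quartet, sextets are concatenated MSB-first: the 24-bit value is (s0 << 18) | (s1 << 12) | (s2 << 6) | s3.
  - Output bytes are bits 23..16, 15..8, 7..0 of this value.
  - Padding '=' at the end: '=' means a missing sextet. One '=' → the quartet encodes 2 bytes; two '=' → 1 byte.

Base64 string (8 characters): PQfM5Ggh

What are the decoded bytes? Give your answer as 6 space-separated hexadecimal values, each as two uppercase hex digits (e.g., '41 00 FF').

After char 0 ('P'=15): chars_in_quartet=1 acc=0xF bytes_emitted=0
After char 1 ('Q'=16): chars_in_quartet=2 acc=0x3D0 bytes_emitted=0
After char 2 ('f'=31): chars_in_quartet=3 acc=0xF41F bytes_emitted=0
After char 3 ('M'=12): chars_in_quartet=4 acc=0x3D07CC -> emit 3D 07 CC, reset; bytes_emitted=3
After char 4 ('5'=57): chars_in_quartet=1 acc=0x39 bytes_emitted=3
After char 5 ('G'=6): chars_in_quartet=2 acc=0xE46 bytes_emitted=3
After char 6 ('g'=32): chars_in_quartet=3 acc=0x391A0 bytes_emitted=3
After char 7 ('h'=33): chars_in_quartet=4 acc=0xE46821 -> emit E4 68 21, reset; bytes_emitted=6

Answer: 3D 07 CC E4 68 21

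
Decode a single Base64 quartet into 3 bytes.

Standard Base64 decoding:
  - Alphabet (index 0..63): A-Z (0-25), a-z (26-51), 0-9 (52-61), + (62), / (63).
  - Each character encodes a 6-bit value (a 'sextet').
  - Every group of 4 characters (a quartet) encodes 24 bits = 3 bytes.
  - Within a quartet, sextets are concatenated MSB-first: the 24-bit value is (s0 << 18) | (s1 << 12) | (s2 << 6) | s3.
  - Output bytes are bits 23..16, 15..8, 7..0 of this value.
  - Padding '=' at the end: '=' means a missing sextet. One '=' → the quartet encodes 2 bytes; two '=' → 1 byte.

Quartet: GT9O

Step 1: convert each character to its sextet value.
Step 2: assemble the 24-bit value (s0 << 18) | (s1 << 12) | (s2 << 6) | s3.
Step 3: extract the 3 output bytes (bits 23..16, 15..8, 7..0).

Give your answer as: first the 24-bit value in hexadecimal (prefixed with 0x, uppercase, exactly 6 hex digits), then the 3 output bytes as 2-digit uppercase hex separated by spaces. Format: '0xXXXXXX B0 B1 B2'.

Sextets: G=6, T=19, 9=61, O=14
24-bit: (6<<18) | (19<<12) | (61<<6) | 14
      = 0x180000 | 0x013000 | 0x000F40 | 0x00000E
      = 0x193F4E
Bytes: (v>>16)&0xFF=19, (v>>8)&0xFF=3F, v&0xFF=4E

Answer: 0x193F4E 19 3F 4E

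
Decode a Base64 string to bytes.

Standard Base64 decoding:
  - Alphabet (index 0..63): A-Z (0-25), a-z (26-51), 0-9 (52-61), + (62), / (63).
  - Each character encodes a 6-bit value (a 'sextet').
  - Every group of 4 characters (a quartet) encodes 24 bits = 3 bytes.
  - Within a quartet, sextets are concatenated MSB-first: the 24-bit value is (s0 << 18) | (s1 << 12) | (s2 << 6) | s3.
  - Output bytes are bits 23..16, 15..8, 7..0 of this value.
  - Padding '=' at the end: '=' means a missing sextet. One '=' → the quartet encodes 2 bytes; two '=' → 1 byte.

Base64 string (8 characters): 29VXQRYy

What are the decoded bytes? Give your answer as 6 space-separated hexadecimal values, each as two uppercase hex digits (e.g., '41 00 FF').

After char 0 ('2'=54): chars_in_quartet=1 acc=0x36 bytes_emitted=0
After char 1 ('9'=61): chars_in_quartet=2 acc=0xDBD bytes_emitted=0
After char 2 ('V'=21): chars_in_quartet=3 acc=0x36F55 bytes_emitted=0
After char 3 ('X'=23): chars_in_quartet=4 acc=0xDBD557 -> emit DB D5 57, reset; bytes_emitted=3
After char 4 ('Q'=16): chars_in_quartet=1 acc=0x10 bytes_emitted=3
After char 5 ('R'=17): chars_in_quartet=2 acc=0x411 bytes_emitted=3
After char 6 ('Y'=24): chars_in_quartet=3 acc=0x10458 bytes_emitted=3
After char 7 ('y'=50): chars_in_quartet=4 acc=0x411632 -> emit 41 16 32, reset; bytes_emitted=6

Answer: DB D5 57 41 16 32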